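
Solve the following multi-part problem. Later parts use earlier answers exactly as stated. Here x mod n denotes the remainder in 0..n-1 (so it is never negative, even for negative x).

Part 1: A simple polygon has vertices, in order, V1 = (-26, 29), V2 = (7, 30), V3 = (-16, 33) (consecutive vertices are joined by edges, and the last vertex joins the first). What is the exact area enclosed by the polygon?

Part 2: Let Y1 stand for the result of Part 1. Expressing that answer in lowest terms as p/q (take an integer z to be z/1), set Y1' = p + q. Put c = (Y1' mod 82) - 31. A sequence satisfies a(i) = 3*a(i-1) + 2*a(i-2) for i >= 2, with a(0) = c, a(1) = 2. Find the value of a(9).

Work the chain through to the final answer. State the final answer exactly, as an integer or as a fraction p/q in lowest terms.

Part 1: cross terms: (-26*30 - 7*29)=-983, (7*33 - -16*30)=711, (-16*29 - -26*33)=394; twice the area = |122| = 122; area = 61; answer 61
Part 2: Y1 = 61; threaded value p + q = 62; c = 31; a(2) = 3*(2) + 2*(31) = 68; iterating: a(2)=68, a(3)=208, a(4)=760, a(5)=2696, a(6)=9608, a(7)=34216, a(8)=121864, a(9)=434024; answer 434024

434024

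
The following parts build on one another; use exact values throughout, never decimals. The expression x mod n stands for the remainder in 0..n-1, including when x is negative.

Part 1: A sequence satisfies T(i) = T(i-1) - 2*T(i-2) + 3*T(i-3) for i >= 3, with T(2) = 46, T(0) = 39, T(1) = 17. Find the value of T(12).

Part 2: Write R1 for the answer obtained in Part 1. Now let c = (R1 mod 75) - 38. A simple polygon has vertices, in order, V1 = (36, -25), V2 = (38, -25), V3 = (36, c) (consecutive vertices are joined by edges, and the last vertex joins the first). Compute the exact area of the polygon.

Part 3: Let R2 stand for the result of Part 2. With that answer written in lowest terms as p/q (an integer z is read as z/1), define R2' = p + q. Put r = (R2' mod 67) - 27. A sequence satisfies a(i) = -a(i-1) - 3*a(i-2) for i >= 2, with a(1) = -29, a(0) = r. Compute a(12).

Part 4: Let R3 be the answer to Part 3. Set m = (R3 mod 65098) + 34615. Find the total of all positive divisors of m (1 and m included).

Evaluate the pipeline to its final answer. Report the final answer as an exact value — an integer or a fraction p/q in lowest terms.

92160

Part 1: T(3) = 1*(46) - 2*(17) + 3*(39) = 129; iterating: T(3)=129, T(4)=88, T(5)=-32, T(6)=179, T(7)=507, T(8)=53, T(9)=-424, T(10)=991, T(11)=1998, T(12)=-1256; answer -1256
Part 2: R1 = -1256; c = -19; cross terms: (36*-25 - 38*-25)=50, (38*-19 - 36*-25)=178, (36*-25 - 36*-19)=-216; twice the area = |12| = 12; area = 6; answer 6
Part 3: R2 = 6; threaded value p + q = 7; r = -20; a(2) = -1*(-29) - 3*(-20) = 89; iterating: a(2)=89, a(3)=-2, a(4)=-265, a(5)=271, a(6)=524, a(7)=-1337, a(8)=-235, a(9)=4246, a(10)=-3541, a(11)=-9197, a(12)=19820; answer 19820
Part 4: R3 = 19820; m = 54435; 54435 = 3 * 5 * 19 * 191; sigma = (1 + 3) * (1 + 5) * (1 + 19) * (1 + 191) = 4 * 6 * 20 * 192 = 92160; answer 92160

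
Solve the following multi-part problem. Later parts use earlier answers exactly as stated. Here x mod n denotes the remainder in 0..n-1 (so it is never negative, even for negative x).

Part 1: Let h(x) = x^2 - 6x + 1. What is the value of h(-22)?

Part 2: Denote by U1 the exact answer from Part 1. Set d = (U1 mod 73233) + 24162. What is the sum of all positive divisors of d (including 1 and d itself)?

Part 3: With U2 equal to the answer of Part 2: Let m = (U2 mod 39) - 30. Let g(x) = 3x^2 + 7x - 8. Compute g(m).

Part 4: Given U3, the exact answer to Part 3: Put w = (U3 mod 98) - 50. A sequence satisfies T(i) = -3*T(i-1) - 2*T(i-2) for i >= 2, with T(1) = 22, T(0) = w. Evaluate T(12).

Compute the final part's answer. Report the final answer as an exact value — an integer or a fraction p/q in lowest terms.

-221098

Part 1: 1*(-22)^2 - 6*(-22)^1 + 1 = (484) + (132) + (1) = 617; answer 617
Part 2: U1 = 617; d = 24779; 24779 = 71 * 349; sigma = (1 + 71) * (1 + 349) = 72 * 350 = 25200; answer 25200
Part 3: U2 = 25200; m = -24; 3*(-24)^2 + 7*(-24)^1 - 8 = (1728) + (-168) + (-8) = 1552; answer 1552
Part 4: U3 = 1552; w = 32; T(2) = -3*(22) - 2*(32) = -130; iterating: T(2)=-130, T(3)=346, T(4)=-778, T(5)=1642, T(6)=-3370, T(7)=6826, T(8)=-13738, T(9)=27562, T(10)=-55210, T(11)=110506, T(12)=-221098; answer -221098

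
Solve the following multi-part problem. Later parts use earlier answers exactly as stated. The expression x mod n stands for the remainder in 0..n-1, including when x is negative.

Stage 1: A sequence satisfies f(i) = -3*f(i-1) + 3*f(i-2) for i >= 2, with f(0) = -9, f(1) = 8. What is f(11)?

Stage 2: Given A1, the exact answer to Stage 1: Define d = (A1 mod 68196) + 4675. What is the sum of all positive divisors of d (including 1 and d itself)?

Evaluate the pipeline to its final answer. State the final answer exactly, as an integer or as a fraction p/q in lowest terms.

79794

Stage 1: f(2) = -3*(8) + 3*(-9) = -51; iterating: f(2)=-51, f(3)=177, f(4)=-684, f(5)=2583, f(6)=-9801, f(7)=37152, f(8)=-140859, f(9)=534033, f(10)=-2024676, f(11)=7676127; answer 7676127
Stage 2: A1 = 7676127; d = 42850; 42850 = 2 * 5^2 * 857; sigma = (1 + 2) * (1 + 5 + 25) * (1 + 857) = 3 * 31 * 858 = 79794; answer 79794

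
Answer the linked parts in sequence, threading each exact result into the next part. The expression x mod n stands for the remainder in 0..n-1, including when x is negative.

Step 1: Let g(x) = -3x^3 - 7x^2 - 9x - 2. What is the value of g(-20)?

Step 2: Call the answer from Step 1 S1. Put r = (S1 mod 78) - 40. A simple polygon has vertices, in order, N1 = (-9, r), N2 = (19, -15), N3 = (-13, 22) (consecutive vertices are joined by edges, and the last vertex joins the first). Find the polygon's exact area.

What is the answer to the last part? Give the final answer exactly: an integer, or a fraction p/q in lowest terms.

822

Step 1: -3*(-20)^3 - 7*(-20)^2 - 9*(-20)^1 - 2 = (24000) + (-2800) + (180) + (-2) = 21378; answer 21378
Step 2: S1 = 21378; r = -34; cross terms: (-9*-15 - 19*-34)=781, (19*22 - -13*-15)=223, (-13*-34 - -9*22)=640; twice the area = |1644| = 1644; area = 822; answer 822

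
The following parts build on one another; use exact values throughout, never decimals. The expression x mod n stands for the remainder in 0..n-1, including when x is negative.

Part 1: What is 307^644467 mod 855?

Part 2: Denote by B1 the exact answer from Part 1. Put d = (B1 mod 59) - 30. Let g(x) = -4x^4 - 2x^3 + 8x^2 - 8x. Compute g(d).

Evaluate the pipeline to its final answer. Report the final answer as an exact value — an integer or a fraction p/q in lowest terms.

-736

Part 1: squarings mod 855: 307^1=307, 307^2=199, 307^4=271, 307^8=766, 307^16=226, 307^32=631, 307^64=586, 307^128=541, 307^256=271, 307^512=766, 307^1024=226, 307^2048=631, 307^4096=586, 307^8192=541, 307^16384=271, 307^32768=766, 307^65536=226, 307^131072=631, 307^262144=586, 307^524288=541; 307^644467 = 307^1 * 307^2 * 307^16 * 307^32 * 307^64 * 307^256 * 307^1024 * 307^4096 * 307^16384 * 307^32768 * 307^65536 * 307^524288 = 793 (mod 855); answer 793
Part 2: B1 = 793; d = -4; -4*(-4)^4 - 2*(-4)^3 + 8*(-4)^2 - 8*(-4)^1 = (-1024) + (128) + (128) + (32) = -736; answer -736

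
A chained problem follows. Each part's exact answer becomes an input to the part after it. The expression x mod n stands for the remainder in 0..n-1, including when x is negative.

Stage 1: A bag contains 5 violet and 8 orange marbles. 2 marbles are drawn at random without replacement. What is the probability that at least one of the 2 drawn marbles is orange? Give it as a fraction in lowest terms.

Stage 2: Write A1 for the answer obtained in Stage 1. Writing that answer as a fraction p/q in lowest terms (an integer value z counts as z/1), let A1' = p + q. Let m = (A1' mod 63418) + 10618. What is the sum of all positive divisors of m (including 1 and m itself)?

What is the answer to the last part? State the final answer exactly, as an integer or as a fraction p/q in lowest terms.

10692

Stage 1: total draws C(13,2) = 78; complement C(5,2) = 10; favorable 78 - 10 = 68; P = 34/39; answer 34/39
Stage 2: A1 = 34/39; threaded value p + q = 73; m = 10691; 10691 is prime, so its only divisors are 1 and 10691; sigma = 1 + 10691 = 10692; answer 10692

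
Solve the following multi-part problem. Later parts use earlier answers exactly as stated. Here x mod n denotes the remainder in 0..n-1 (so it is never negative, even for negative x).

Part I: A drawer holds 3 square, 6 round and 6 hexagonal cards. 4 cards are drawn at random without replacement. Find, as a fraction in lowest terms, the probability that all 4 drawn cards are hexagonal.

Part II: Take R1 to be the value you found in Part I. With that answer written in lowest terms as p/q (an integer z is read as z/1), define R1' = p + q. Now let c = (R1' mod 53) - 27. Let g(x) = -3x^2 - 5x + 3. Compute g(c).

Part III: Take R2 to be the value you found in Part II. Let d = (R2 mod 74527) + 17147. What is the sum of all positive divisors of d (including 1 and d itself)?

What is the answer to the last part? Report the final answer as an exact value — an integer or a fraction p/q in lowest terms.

Part I: total draws C(15,4) = 1365; favorable C(6,4) = 15; P = 1/91; answer 1/91
Part II: R1 = 1/91; threaded value p + q = 92; c = 12; -3*(12)^2 - 5*(12)^1 + 3 = (-432) + (-60) + (3) = -489; answer -489
Part III: R2 = -489; d = 91185; 91185 = 3 * 5 * 6079; sigma = (1 + 3) * (1 + 5) * (1 + 6079) = 4 * 6 * 6080 = 145920; answer 145920

145920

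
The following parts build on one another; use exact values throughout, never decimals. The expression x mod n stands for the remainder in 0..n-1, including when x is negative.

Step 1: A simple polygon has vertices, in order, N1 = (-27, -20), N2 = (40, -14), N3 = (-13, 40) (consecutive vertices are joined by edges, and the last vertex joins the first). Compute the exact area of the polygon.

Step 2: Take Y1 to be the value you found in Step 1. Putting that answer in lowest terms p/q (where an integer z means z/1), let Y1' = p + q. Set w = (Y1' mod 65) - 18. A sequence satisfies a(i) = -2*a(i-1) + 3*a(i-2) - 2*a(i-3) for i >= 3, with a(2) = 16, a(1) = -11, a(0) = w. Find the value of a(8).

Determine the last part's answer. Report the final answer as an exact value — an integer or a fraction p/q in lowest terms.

20140

Step 1: cross terms: (-27*-14 - 40*-20)=1178, (40*40 - -13*-14)=1418, (-13*-20 - -27*40)=1340; twice the area = |3936| = 3936; area = 1968; answer 1968
Step 2: Y1 = 1968; threaded value p + q = 1969; w = 1; a(3) = -2*(16) + 3*(-11) - 2*(1) = -67; iterating: a(3)=-67, a(4)=204, a(5)=-641, a(6)=2028, a(7)=-6387, a(8)=20140; answer 20140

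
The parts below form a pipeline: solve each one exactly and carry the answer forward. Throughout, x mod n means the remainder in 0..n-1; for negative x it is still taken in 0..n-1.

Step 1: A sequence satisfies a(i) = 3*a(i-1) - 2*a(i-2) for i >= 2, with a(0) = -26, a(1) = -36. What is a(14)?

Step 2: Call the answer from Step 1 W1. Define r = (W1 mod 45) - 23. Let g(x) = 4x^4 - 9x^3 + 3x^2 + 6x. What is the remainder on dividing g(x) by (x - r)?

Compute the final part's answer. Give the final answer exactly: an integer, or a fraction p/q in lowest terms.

Step 1: a(2) = 3*(-36) - 2*(-26) = -56; iterating: a(2)=-56, a(3)=-96, a(4)=-176, a(5)=-336, a(6)=-656, a(7)=-1296, a(8)=-2576, a(9)=-5136, a(10)=-10256, a(11)=-20496, a(12)=-40976, a(13)=-81936, a(14)=-163856; answer -163856
Step 2: W1 = -163856; r = 11; remainder = value at the root: 4*(11)^4 - 9*(11)^3 + 3*(11)^2 + 6*(11)^1 = (58564) + (-11979) + (363) + (66) = 47014; answer 47014

47014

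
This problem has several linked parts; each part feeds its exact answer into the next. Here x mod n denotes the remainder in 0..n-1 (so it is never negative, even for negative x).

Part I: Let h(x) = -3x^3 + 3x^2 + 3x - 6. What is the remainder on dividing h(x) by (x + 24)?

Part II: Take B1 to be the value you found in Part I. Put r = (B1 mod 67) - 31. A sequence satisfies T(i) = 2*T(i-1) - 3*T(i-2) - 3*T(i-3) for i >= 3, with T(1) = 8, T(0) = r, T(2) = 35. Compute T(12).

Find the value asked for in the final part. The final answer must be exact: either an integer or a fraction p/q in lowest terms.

Part I: remainder = value at the root: -3*(-24)^3 + 3*(-24)^2 + 3*(-24)^1 - 6 = (41472) + (1728) + (-72) + (-6) = 43122; answer 43122
Part II: B1 = 43122; r = 10; T(3) = 2*(35) - 3*(8) - 3*(10) = 16; iterating: T(3)=16, T(4)=-97, T(5)=-347, T(6)=-451, T(7)=430, T(8)=3254, T(9)=6571, T(10)=2090, T(11)=-25295, T(12)=-76573; answer -76573

-76573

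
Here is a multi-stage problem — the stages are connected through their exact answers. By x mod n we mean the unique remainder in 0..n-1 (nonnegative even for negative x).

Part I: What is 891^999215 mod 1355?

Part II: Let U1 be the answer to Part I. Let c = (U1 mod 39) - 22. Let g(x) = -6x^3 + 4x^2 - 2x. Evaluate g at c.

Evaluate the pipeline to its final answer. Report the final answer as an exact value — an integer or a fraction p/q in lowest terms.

65868

Part I: squarings mod 1355: 891^1=891, 891^2=1206, 891^4=521, 891^8=441, 891^16=716, 891^32=466, 891^64=356, 891^128=721, 891^256=876, 891^512=446, 891^1024=1086, 891^2048=546, 891^4096=16, 891^8192=256, 891^16384=496, 891^32768=761, 891^65536=536, 891^131072=36, 891^262144=1296, 891^524288=771; 891^999215 = 891^1 * 891^2 * 891^4 * 891^8 * 891^32 * 891^256 * 891^512 * 891^1024 * 891^2048 * 891^4096 * 891^8192 * 891^65536 * 891^131072 * 891^262144 * 891^524288 = 156 (mod 1355); answer 156
Part II: U1 = 156; c = -22; -6*(-22)^3 + 4*(-22)^2 - 2*(-22)^1 = (63888) + (1936) + (44) = 65868; answer 65868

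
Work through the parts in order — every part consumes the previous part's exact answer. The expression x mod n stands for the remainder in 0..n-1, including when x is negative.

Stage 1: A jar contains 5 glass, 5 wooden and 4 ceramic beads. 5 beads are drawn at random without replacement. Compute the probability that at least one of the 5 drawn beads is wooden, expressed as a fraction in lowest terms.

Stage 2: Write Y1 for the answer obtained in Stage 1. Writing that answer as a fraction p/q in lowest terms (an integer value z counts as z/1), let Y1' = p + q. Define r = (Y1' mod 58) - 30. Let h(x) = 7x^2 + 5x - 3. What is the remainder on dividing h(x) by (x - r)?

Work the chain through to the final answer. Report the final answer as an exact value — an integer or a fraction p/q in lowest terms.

Stage 1: total draws C(14,5) = 2002; complement C(9,5) = 126; favorable 2002 - 126 = 1876; P = 134/143; answer 134/143
Stage 2: Y1 = 134/143; threaded value p + q = 277; r = 15; remainder = value at the root: 7*(15)^2 + 5*(15)^1 - 3 = (1575) + (75) + (-3) = 1647; answer 1647

1647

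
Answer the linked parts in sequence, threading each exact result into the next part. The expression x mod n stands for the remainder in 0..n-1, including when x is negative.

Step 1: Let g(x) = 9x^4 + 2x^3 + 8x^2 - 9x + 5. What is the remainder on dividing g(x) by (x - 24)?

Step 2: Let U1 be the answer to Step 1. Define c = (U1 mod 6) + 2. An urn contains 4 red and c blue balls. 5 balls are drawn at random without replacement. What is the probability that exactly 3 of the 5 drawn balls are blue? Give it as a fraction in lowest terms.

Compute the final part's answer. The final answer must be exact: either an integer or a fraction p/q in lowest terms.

5/11

Step 1: remainder = value at the root: 9*(24)^4 + 2*(24)^3 + 8*(24)^2 - 9*(24)^1 + 5 = (2985984) + (27648) + (4608) + (-216) + (5) = 3018029; answer 3018029
Step 2: U1 = 3018029; c = 7; total draws C(11,5) = 462; favorable C(7,3)*C(4,2) = 210; P = 5/11; answer 5/11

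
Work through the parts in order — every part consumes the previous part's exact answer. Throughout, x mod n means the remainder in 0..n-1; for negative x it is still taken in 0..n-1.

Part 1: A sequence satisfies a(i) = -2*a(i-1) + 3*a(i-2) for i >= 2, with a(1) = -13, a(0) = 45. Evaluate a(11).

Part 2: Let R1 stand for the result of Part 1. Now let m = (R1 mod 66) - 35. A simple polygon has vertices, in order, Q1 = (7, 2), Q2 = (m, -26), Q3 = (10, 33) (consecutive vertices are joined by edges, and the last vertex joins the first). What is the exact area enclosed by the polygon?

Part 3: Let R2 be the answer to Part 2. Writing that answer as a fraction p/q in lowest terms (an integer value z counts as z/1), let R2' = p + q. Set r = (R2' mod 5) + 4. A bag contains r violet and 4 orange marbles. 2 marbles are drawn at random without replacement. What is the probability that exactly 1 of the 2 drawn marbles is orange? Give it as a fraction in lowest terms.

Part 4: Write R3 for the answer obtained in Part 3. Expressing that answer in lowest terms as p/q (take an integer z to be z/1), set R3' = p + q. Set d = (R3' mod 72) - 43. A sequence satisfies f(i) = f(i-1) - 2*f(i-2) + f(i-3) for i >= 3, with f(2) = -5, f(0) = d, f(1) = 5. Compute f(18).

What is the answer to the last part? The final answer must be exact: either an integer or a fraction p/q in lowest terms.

900

Part 1: a(2) = -2*(-13) + 3*(45) = 161; iterating: a(2)=161, a(3)=-361, a(4)=1205, a(5)=-3493, a(6)=10601, a(7)=-31681, a(8)=95165, a(9)=-285373, a(10)=856241, a(11)=-2568601; answer -2568601
Part 2: R1 = -2568601; m = 18; cross terms: (7*-26 - 18*2)=-218, (18*33 - 10*-26)=854, (10*2 - 7*33)=-211; twice the area = |425| = 425; area = 425/2; answer 425/2
Part 3: R2 = 425/2; threaded value p + q = 427; r = 6; total draws C(10,2) = 45; favorable C(4,1)*C(6,1) = 24; P = 8/15; answer 8/15
Part 4: R3 = 8/15; threaded value p + q = 23; d = -20; f(3) = 1*(-5) - 2*(5) + 1*(-20) = -35; iterating: f(3)=-35, f(4)=-20, f(5)=45, f(6)=50, f(7)=-60, f(8)=-115, f(9)=55, f(10)=225, f(11)=0, f(12)=-395, f(13)=-170, f(14)=620, f(15)=565, f(16)=-845, f(17)=-1355, f(18)=900; answer 900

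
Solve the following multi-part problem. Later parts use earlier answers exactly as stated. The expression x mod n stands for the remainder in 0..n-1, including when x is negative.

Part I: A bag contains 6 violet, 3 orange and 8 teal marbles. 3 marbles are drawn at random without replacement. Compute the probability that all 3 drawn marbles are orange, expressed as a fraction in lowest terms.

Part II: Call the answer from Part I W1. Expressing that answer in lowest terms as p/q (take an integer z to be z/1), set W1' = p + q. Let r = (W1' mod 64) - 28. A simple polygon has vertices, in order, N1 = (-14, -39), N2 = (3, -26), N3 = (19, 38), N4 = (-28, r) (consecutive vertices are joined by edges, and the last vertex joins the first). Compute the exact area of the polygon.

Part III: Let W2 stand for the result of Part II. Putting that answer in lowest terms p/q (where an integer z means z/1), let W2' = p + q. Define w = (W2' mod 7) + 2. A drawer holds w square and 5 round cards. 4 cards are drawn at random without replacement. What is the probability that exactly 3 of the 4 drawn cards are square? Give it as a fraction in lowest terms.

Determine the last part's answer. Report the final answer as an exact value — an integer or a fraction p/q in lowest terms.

Part I: total draws C(17,3) = 680; favorable C(3,3) = 1; P = 1/680; answer 1/680
Part II: W1 = 1/680; threaded value p + q = 681; r = 13; cross terms: (-14*-26 - 3*-39)=481, (3*38 - 19*-26)=608, (19*13 - -28*38)=1311, (-28*-39 - -14*13)=1274; twice the area = |3674| = 3674; area = 1837; answer 1837
Part III: W2 = 1837; threaded value p + q = 1838; w = 6; total draws C(11,4) = 330; favorable C(6,3)*C(5,1) = 100; P = 10/33; answer 10/33

10/33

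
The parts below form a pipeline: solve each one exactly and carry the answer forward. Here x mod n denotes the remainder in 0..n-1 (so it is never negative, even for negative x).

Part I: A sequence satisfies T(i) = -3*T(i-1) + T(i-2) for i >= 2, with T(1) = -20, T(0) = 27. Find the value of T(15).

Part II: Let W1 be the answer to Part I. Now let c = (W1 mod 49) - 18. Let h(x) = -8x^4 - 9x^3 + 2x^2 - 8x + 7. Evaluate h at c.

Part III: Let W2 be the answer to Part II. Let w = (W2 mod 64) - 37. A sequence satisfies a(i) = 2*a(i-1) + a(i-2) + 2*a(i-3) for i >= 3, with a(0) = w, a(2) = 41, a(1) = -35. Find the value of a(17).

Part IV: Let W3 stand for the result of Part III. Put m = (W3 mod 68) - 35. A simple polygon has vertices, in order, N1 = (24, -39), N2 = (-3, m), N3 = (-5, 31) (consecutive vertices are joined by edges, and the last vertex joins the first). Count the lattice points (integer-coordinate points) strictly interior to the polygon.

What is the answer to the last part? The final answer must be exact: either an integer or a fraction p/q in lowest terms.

Part I: T(2) = -3*(-20) + 1*(27) = 87; iterating: T(2)=87, T(3)=-281, T(4)=930, T(5)=-3071, T(6)=10143, T(7)=-33500, T(8)=110643, T(9)=-365429, T(10)=1206930, T(11)=-3986219, T(12)=13165587, T(13)=-43482980, T(14)=143614527, T(15)=-474326561; answer -474326561
Part II: W1 = -474326561; c = -13; -8*(-13)^4 - 9*(-13)^3 + 2*(-13)^2 - 8*(-13)^1 + 7 = (-228488) + (19773) + (338) + (104) + (7) = -208266; answer -208266
Part III: W2 = -208266; w = 17; a(3) = 2*(41) + 1*(-35) + 2*(17) = 81; iterating: a(3)=81, a(4)=133, a(5)=429, a(6)=1153, a(7)=3001, a(8)=8013, a(9)=21333, a(10)=56681, a(11)=150721, a(12)=400789, a(13)=1065661, a(14)=2833553, a(15)=7534345, a(16)=20033565, a(17)=53268581; answer 53268581
Part IV: W3 = 53268581; m = -2; cross terms: (24*-2 - -3*-39)=-165, (-3*31 - -5*-2)=-103, (-5*-39 - 24*31)=-549; twice the area = |-817| = 817; area = 817/2; boundary points = 1 + 1 + 1 = 3; strictly interior points = area - boundary/2 + 1 = 408; answer 408

408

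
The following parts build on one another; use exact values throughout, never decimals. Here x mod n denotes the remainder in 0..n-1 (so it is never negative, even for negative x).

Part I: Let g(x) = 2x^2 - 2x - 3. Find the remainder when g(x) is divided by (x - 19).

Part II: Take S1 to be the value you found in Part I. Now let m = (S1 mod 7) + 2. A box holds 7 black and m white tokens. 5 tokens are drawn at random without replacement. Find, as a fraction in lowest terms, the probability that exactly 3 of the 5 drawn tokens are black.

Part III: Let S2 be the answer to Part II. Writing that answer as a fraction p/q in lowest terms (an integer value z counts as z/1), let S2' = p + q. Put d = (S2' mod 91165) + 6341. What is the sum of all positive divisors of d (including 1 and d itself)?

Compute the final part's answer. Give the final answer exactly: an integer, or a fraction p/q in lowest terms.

9184

Part I: remainder = value at the root: 2*(19)^2 - 2*(19)^1 - 3 = (722) + (-38) + (-3) = 681; answer 681
Part II: S1 = 681; m = 4; total draws C(11,5) = 462; favorable C(7,3)*C(4,2) = 210; P = 5/11; answer 5/11
Part III: S2 = 5/11; threaded value p + q = 16; d = 6357; 6357 = 3 * 13 * 163; sigma = (1 + 3) * (1 + 13) * (1 + 163) = 4 * 14 * 164 = 9184; answer 9184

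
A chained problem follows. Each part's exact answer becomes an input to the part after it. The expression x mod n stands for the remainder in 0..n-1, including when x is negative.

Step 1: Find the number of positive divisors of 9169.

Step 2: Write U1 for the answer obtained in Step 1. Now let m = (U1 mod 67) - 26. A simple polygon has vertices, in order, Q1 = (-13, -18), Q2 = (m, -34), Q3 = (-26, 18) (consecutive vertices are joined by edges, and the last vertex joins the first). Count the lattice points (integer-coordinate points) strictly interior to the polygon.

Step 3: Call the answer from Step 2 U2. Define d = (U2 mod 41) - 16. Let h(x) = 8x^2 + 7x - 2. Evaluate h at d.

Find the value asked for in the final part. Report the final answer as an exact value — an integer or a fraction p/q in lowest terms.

44

Step 1: 9169 = 53 * 173; number of divisors = (1+1) * (1+1) = 4; answer 4
Step 2: U1 = 4; m = -22; cross terms: (-13*-34 - -22*-18)=46, (-22*18 - -26*-34)=-1280, (-26*-18 - -13*18)=702; twice the area = |-532| = 532; area = 266; boundary points = 1 + 4 + 1 = 6; strictly interior points = area - boundary/2 + 1 = 264; answer 264
Step 3: U2 = 264; d = 2; 8*(2)^2 + 7*(2)^1 - 2 = (32) + (14) + (-2) = 44; answer 44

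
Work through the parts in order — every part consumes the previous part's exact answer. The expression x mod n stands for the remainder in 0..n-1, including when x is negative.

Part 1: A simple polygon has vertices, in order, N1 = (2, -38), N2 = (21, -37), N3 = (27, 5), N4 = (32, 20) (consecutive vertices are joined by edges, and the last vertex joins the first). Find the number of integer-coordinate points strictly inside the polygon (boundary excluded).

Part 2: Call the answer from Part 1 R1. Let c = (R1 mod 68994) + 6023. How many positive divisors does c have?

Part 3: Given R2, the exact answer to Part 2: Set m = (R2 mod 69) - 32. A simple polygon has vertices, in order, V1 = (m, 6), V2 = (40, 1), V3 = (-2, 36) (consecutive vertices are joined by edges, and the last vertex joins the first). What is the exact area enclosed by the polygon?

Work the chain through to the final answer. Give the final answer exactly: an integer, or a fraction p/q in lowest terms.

Part 1: cross terms: (2*-37 - 21*-38)=724, (21*5 - 27*-37)=1104, (27*20 - 32*5)=380, (32*-38 - 2*20)=-1256; twice the area = |952| = 952; area = 476; boundary points = 1 + 6 + 5 + 2 = 14; strictly interior points = area - boundary/2 + 1 = 470; answer 470
Part 2: R1 = 470; c = 6493; 6493 = 43 * 151; number of divisors = (1+1) * (1+1) = 4; answer 4
Part 3: R2 = 4; m = -28; cross terms: (-28*1 - 40*6)=-268, (40*36 - -2*1)=1442, (-2*6 - -28*36)=996; twice the area = |2170| = 2170; area = 1085; answer 1085

1085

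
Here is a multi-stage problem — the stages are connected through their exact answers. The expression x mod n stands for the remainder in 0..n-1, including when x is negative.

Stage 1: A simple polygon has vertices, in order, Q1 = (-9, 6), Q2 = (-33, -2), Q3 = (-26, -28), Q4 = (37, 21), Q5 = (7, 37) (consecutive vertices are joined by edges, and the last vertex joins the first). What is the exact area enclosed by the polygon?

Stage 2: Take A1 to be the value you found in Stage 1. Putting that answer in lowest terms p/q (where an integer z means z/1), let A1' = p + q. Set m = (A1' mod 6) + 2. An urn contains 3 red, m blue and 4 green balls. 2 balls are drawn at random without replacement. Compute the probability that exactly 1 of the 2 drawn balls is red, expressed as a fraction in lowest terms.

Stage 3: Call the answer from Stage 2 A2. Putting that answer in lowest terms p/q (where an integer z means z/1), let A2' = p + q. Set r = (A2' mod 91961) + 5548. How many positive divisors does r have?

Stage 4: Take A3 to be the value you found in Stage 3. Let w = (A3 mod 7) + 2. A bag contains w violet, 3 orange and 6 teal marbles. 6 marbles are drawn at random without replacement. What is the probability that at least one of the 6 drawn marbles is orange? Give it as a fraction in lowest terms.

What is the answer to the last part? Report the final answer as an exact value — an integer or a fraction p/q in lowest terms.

Stage 1: cross terms: (-9*-2 - -33*6)=216, (-33*-28 - -26*-2)=872, (-26*21 - 37*-28)=490, (37*37 - 7*21)=1222, (7*6 - -9*37)=375; twice the area = |3175| = 3175; area = 3175/2; answer 3175/2
Stage 2: A1 = 3175/2; threaded value p + q = 3177; m = 5; total draws C(12,2) = 66; favorable C(3,1)*C(9,1) = 27; P = 9/22; answer 9/22
Stage 3: A2 = 9/22; threaded value p + q = 31; r = 5579; 5579 = 7 * 797; number of divisors = (1+1) * (1+1) = 4; answer 4
Stage 4: A3 = 4; w = 6; total draws C(15,6) = 5005; complement C(12,6) = 924; favorable 5005 - 924 = 4081; P = 53/65; answer 53/65

53/65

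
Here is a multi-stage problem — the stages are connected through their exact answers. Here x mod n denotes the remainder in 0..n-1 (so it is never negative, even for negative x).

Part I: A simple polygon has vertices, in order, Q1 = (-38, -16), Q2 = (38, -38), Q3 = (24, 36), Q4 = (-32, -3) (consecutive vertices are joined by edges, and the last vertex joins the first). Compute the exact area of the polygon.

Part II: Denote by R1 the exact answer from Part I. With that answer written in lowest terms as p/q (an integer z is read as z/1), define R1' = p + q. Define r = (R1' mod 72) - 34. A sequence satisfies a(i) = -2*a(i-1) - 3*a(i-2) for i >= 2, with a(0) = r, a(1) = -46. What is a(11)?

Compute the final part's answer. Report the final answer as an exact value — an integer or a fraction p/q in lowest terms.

Part I: cross terms: (-38*-38 - 38*-16)=2052, (38*36 - 24*-38)=2280, (24*-3 - -32*36)=1080, (-32*-16 - -38*-3)=398; twice the area = |5810| = 5810; area = 2905; answer 2905
Part II: R1 = 2905; threaded value p + q = 2906; r = -8; a(2) = -2*(-46) - 3*(-8) = 116; iterating: a(2)=116, a(3)=-94, a(4)=-160, a(5)=602, a(6)=-724, a(7)=-358, a(8)=2888, a(9)=-4702, a(10)=740, a(11)=12626; answer 12626

12626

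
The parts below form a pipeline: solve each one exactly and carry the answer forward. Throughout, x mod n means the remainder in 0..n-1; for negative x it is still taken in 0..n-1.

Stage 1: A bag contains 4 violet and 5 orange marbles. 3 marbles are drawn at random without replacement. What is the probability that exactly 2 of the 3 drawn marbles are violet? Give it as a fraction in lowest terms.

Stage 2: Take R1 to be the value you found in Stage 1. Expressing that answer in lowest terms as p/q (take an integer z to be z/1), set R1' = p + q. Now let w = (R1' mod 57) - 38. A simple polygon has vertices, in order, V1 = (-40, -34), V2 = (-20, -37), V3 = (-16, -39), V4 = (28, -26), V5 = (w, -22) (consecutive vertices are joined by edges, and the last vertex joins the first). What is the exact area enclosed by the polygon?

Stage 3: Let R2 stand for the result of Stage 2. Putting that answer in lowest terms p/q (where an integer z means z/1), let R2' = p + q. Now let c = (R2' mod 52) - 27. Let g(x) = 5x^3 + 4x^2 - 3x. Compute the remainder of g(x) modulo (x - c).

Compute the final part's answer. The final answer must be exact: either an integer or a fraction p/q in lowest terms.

-51238

Stage 1: total draws C(9,3) = 84; favorable C(4,2)*C(5,1) = 30; P = 5/14; answer 5/14
Stage 2: R1 = 5/14; threaded value p + q = 19; w = -19; cross terms: (-40*-37 - -20*-34)=800, (-20*-39 - -16*-37)=188, (-16*-26 - 28*-39)=1508, (28*-22 - -19*-26)=-1110, (-19*-34 - -40*-22)=-234; twice the area = |1152| = 1152; area = 576; answer 576
Stage 3: R2 = 576; threaded value p + q = 577; c = -22; remainder = value at the root: 5*(-22)^3 + 4*(-22)^2 - 3*(-22)^1 = (-53240) + (1936) + (66) = -51238; answer -51238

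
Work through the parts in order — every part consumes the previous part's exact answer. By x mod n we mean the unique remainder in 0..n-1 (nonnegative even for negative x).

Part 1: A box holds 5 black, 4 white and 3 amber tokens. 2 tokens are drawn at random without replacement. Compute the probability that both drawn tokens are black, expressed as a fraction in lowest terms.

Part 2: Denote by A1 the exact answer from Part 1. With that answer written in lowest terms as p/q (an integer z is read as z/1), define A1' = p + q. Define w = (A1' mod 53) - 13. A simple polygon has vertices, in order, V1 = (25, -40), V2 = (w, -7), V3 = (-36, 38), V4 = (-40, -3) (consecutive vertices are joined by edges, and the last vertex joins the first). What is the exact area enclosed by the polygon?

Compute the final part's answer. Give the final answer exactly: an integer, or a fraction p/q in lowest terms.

Part 1: total draws C(12,2) = 66; favorable C(5,2) = 10; P = 5/33; answer 5/33
Part 2: A1 = 5/33; threaded value p + q = 38; w = 25; cross terms: (25*-7 - 25*-40)=825, (25*38 - -36*-7)=698, (-36*-3 - -40*38)=1628, (-40*-40 - 25*-3)=1675; twice the area = |4826| = 4826; area = 2413; answer 2413

2413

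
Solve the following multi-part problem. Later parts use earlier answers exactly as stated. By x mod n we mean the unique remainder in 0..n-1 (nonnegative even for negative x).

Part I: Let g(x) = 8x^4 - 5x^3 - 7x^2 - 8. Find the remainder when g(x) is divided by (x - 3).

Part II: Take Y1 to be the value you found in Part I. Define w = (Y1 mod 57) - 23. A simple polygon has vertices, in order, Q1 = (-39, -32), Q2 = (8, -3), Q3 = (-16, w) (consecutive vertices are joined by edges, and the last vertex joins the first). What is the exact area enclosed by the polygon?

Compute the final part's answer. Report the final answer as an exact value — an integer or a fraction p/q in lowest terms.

Part I: remainder = value at the root: 8*(3)^4 - 5*(3)^3 - 7*(3)^2 - 8 = (648) + (-135) + (-63) + (-8) = 442; answer 442
Part II: Y1 = 442; w = 20; cross terms: (-39*-3 - 8*-32)=373, (8*20 - -16*-3)=112, (-16*-32 - -39*20)=1292; twice the area = |1777| = 1777; area = 1777/2; answer 1777/2

1777/2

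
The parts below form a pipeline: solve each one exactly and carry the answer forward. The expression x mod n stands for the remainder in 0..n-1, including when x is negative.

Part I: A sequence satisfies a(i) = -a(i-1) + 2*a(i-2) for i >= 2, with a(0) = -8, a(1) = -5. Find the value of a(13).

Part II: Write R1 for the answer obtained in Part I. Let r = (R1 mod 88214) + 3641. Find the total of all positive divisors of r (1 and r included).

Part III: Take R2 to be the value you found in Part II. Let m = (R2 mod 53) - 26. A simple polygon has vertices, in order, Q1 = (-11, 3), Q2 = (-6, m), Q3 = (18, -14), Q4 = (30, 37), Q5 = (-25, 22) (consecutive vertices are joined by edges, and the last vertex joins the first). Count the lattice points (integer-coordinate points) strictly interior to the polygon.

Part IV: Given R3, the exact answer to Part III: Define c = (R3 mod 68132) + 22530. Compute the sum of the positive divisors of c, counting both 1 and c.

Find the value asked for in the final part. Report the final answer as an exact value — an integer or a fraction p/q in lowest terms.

24180

Part I: a(2) = -1*(-5) + 2*(-8) = -11; iterating: a(2)=-11, a(3)=1, a(4)=-23, a(5)=25, a(6)=-71, a(7)=121, a(8)=-263, a(9)=505, a(10)=-1031, a(11)=2041, a(12)=-4103, a(13)=8185; answer 8185
Part II: R1 = 8185; r = 11826; 11826 = 2 * 3^4 * 73; sigma = (1 + 2) * (1 + 3 + 9 + 27 + 81) * (1 + 73) = 3 * 121 * 74 = 26862; answer 26862
Part III: R2 = 26862; m = 18; cross terms: (-11*18 - -6*3)=-180, (-6*-14 - 18*18)=-240, (18*37 - 30*-14)=1086, (30*22 - -25*37)=1585, (-25*3 - -11*22)=167; twice the area = |2418| = 2418; area = 1209; boundary points = 5 + 8 + 3 + 5 + 1 = 22; strictly interior points = area - boundary/2 + 1 = 1199; answer 1199
Part IV: R3 = 1199; c = 23729; 23729 = 61 * 389; sigma = (1 + 61) * (1 + 389) = 62 * 390 = 24180; answer 24180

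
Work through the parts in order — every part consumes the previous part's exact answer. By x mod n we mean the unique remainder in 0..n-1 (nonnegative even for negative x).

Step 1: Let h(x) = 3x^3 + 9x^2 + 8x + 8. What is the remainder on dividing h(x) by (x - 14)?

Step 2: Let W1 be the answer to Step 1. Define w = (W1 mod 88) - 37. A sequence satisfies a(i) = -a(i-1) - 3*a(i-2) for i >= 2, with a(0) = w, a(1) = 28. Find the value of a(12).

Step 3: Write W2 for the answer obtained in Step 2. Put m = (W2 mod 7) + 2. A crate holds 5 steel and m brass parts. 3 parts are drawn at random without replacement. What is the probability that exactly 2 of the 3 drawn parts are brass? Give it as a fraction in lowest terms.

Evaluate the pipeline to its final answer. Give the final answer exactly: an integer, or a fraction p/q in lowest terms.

70/143

Step 1: remainder = value at the root: 3*(14)^3 + 9*(14)^2 + 8*(14)^1 + 8 = (8232) + (1764) + (112) + (8) = 10116; answer 10116
Step 2: W1 = 10116; w = 47; a(2) = -1*(28) - 3*(47) = -169; iterating: a(2)=-169, a(3)=85, a(4)=422, a(5)=-677, a(6)=-589, a(7)=2620, a(8)=-853, a(9)=-7007, a(10)=9566, a(11)=11455, a(12)=-40153; answer -40153
Step 3: W2 = -40153; m = 8; total draws C(13,3) = 286; favorable C(8,2)*C(5,1) = 140; P = 70/143; answer 70/143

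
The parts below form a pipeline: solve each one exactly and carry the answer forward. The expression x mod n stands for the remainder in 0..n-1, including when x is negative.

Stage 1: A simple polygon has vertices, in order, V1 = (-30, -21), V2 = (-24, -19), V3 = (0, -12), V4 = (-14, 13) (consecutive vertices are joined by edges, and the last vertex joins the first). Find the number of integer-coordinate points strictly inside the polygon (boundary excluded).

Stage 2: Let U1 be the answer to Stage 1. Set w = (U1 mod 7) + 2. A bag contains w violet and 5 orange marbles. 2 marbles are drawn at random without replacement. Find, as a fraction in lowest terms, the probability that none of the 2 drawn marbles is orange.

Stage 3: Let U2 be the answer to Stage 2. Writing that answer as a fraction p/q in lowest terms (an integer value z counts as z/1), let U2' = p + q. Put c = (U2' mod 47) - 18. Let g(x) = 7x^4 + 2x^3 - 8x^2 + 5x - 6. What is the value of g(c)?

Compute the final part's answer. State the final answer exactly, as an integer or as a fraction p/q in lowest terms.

Stage 1: cross terms: (-30*-19 - -24*-21)=66, (-24*-12 - 0*-19)=288, (0*13 - -14*-12)=-168, (-14*-21 - -30*13)=684; twice the area = |870| = 870; area = 435; boundary points = 2 + 1 + 1 + 2 = 6; strictly interior points = area - boundary/2 + 1 = 433; answer 433
Stage 2: U1 = 433; w = 8; total draws C(13,2) = 78; favorable C(8,2) = 28; P = 14/39; answer 14/39
Stage 3: U2 = 14/39; threaded value p + q = 53; c = -12; 7*(-12)^4 + 2*(-12)^3 - 8*(-12)^2 + 5*(-12)^1 - 6 = (145152) + (-3456) + (-1152) + (-60) + (-6) = 140478; answer 140478

140478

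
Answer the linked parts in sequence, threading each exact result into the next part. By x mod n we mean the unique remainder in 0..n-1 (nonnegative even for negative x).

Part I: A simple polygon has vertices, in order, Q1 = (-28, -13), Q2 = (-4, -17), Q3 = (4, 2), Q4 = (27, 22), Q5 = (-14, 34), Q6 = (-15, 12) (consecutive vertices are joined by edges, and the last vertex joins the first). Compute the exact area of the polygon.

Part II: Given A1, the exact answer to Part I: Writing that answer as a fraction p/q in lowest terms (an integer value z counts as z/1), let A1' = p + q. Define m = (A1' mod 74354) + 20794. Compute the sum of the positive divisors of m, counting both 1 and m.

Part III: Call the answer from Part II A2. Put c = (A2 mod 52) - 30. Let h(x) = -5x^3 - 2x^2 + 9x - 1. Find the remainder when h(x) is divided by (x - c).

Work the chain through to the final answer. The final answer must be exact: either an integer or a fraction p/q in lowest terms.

Part I: cross terms: (-28*-17 - -4*-13)=424, (-4*2 - 4*-17)=60, (4*22 - 27*2)=34, (27*34 - -14*22)=1226, (-14*12 - -15*34)=342, (-15*-13 - -28*12)=531; twice the area = |2617| = 2617; area = 2617/2; answer 2617/2
Part II: A1 = 2617/2; threaded value p + q = 2619; m = 23413; 23413 = 13 * 1801; sigma = (1 + 13) * (1 + 1801) = 14 * 1802 = 25228; answer 25228
Part III: A2 = 25228; c = -22; remainder = value at the root: -5*(-22)^3 - 2*(-22)^2 + 9*(-22)^1 - 1 = (53240) + (-968) + (-198) + (-1) = 52073; answer 52073

52073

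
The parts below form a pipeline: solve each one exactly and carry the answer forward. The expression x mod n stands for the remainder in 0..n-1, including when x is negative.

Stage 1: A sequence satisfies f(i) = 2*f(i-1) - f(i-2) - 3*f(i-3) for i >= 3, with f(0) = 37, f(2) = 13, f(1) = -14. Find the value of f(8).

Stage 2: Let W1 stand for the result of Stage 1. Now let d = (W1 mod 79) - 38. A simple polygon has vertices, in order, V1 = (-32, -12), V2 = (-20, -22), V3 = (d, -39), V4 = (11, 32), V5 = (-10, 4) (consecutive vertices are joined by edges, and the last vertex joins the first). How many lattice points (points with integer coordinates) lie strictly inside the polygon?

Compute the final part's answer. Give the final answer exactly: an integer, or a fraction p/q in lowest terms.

1191

Stage 1: f(3) = 2*(13) - 1*(-14) - 3*(37) = -71; iterating: f(3)=-71, f(4)=-113, f(5)=-194, f(6)=-62, f(7)=409, f(8)=1462; answer 1462
Stage 2: W1 = 1462; d = 2; cross terms: (-32*-22 - -20*-12)=464, (-20*-39 - 2*-22)=824, (2*32 - 11*-39)=493, (11*4 - -10*32)=364, (-10*-12 - -32*4)=248; twice the area = |2393| = 2393; area = 2393/2; boundary points = 2 + 1 + 1 + 7 + 2 = 13; strictly interior points = area - boundary/2 + 1 = 1191; answer 1191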